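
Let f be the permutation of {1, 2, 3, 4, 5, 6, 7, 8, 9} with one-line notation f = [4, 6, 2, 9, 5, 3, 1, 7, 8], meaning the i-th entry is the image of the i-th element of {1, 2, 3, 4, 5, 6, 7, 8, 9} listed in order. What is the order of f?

15

Decomposing into disjoint cycles gives cycle lengths 5, 3, 1.
Since disjoint cycles commute, ord(f) = lcm(5, 3) = 15.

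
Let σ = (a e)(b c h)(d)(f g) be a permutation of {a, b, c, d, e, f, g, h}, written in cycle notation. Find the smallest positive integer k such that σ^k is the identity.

6

The disjoint cycles have lengths 3, 2, 2, 1.
The order is lcm(3, 2, 2) = 6.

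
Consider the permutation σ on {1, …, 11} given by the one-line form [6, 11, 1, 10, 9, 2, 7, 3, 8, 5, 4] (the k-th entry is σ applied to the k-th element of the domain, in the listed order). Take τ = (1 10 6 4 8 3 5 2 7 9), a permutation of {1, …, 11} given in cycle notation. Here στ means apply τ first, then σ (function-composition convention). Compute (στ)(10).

First apply τ: τ(10) = 6, then σ(6) = 2. Thus (στ)(10) = 2.

2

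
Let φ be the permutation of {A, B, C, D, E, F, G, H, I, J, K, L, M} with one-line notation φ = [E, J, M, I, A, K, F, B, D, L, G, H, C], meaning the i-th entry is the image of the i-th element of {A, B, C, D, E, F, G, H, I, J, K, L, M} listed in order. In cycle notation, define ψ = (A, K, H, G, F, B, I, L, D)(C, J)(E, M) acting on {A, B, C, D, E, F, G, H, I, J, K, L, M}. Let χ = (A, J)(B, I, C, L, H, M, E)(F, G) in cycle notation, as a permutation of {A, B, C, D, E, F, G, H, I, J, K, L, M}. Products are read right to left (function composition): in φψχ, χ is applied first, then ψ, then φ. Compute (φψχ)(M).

C

Chase M: χ(M) = E; ψ(E) = M; φ(M) = C. Hence (φψχ)(M) = C.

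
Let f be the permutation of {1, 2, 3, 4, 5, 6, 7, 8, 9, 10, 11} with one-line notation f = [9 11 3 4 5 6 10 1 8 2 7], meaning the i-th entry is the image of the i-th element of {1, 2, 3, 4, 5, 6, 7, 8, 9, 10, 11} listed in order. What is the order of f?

12

Decomposing into disjoint cycles gives cycle lengths 4, 3, 1, 1, 1, 1.
The order is lcm(4, 3) = 12.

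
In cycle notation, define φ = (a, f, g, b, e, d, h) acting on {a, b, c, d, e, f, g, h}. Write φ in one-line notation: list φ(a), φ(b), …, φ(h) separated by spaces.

Reading each image from the cycles: a→f, b→e, c→c, d→h, e→d, f→g, g→b, h→a.
So the one-line form is f e c h d g b a.

f e c h d g b a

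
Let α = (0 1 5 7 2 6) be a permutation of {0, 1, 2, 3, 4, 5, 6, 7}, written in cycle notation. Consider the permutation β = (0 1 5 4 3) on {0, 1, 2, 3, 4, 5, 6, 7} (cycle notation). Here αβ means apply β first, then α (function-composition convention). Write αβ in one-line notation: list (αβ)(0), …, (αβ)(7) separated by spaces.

5 7 6 1 3 4 0 2

(αβ)(x) = α(β(x)). Computing each image: α(β(0)) = α(1) = 5, α(β(1)) = α(5) = 7, α(β(2)) = α(2) = 6, α(β(3)) = α(0) = 1, α(β(4)) = α(3) = 3, α(β(5)) = α(4) = 4, α(β(6)) = α(6) = 0, α(β(7)) = α(7) = 2.
Hence αβ = [5 7 6 1 3 4 0 2].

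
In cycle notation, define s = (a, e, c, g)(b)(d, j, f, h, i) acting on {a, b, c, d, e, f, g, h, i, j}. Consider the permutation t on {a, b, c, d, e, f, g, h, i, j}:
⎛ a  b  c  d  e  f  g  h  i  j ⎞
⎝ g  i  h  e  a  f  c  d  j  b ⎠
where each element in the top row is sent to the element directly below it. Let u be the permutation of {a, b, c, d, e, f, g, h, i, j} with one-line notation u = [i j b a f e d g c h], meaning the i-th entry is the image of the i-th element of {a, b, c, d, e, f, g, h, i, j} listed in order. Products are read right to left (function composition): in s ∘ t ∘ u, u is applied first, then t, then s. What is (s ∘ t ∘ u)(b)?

b

Chase b: u(b) = j; t(j) = b; s(b) = b. Hence (s ∘ t ∘ u)(b) = b.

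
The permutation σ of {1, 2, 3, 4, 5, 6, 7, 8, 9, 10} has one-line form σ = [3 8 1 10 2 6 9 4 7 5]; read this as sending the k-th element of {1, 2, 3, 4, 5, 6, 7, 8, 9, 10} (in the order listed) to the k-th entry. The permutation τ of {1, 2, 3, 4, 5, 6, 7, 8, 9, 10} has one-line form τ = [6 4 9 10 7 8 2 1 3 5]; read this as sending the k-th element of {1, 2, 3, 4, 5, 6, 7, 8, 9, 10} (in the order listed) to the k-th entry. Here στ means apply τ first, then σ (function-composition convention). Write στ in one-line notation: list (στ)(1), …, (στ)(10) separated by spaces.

6 10 7 5 9 4 8 3 1 2

Chase each element through τ then σ: 1 → 6 → 6; 2 → 4 → 10; 3 → 9 → 7; 4 → 10 → 5; 5 → 7 → 9; 6 → 8 → 4; 7 → 2 → 8; 8 → 1 → 3; 9 → 3 → 1; 10 → 5 → 2.
So στ in one-line form is 6 10 7 5 9 4 8 3 1 2.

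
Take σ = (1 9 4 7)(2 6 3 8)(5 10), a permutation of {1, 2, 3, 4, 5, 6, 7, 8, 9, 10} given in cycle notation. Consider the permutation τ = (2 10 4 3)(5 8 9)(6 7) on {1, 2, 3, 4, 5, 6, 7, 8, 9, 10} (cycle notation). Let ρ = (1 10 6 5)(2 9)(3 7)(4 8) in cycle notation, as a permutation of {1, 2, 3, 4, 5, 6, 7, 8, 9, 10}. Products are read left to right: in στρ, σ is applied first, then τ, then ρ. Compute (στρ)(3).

2

Chase 3: σ(3) = 8; τ(8) = 9; ρ(9) = 2. Hence (στρ)(3) = 2.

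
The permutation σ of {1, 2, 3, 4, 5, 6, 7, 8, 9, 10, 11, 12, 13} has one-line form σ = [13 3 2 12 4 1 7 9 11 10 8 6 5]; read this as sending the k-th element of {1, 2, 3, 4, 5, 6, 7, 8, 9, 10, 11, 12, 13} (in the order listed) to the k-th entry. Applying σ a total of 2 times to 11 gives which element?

9

Tracing 11 → 8 → … returns to 11 after 3 steps, so 11 lies in a 3-cycle (8 9 11).
Advancing 2 steps from 11: 11 → 8 → 9.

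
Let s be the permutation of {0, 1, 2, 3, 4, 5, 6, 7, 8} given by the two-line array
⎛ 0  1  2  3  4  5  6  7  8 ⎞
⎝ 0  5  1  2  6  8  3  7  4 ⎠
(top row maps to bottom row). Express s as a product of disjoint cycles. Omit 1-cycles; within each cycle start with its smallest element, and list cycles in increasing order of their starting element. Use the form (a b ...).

(1 5 8 4 6 3 2)

Iterating s from 1 gives 1 → 5 → 8 → 4 → 6 → 3 → 2 → 1; that is the 7-cycle (1 5 8 4 6 3 2).
Continuing from each remaining unvisited element yields (1 5 8 4 6 3 2).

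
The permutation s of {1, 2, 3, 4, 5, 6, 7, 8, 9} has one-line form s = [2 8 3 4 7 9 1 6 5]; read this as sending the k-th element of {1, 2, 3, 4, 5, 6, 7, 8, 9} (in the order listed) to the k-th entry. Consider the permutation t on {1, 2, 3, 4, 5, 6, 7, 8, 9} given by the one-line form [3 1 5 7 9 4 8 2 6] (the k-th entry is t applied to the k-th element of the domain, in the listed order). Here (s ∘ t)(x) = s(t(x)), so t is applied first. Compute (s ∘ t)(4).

1

t(4) = 7, then s(7) = 1; composing gives (s ∘ t)(4) = 1.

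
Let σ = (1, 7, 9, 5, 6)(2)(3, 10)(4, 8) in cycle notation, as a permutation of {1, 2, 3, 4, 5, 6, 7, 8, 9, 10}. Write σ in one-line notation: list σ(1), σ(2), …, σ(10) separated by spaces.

Each element maps to the next entry in its cycle (wrapping to the front): 1→7, 2→2, 3→10, 4→8, 5→6, 6→1, 7→9, 8→4, 9→5, 10→3.
Listing these in domain order gives 7 2 10 8 6 1 9 4 5 3.

7 2 10 8 6 1 9 4 5 3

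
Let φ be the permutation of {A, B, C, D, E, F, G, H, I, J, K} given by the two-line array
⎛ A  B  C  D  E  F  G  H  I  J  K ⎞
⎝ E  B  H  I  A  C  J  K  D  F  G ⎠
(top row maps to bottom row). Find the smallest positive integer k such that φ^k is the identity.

6

Writing φ as disjoint cycles, the cycle lengths are 6, 2, 2, 1.
Since disjoint cycles commute, ord(φ) = lcm(6, 2, 2) = 6.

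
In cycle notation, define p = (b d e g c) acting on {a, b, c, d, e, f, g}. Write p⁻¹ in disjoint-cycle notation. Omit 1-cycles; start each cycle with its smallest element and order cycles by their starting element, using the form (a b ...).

If p sends a → b within a cycle, p⁻¹ sends b → a; equivalently, reverse each cycle.
Reversing each cycle of p and rotating so the smallest element leads gives (b c g e d).

(b c g e d)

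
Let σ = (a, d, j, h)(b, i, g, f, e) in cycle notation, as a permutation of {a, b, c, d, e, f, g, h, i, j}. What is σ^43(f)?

f lies in the 5-cycle (b, i, g, f, e).
Since the cycle has length 5, σ^43 acts on it the same as σ^3 (43 mod 5 = 3).
Stepping 3 places around the cycle: f → e → b → i.

i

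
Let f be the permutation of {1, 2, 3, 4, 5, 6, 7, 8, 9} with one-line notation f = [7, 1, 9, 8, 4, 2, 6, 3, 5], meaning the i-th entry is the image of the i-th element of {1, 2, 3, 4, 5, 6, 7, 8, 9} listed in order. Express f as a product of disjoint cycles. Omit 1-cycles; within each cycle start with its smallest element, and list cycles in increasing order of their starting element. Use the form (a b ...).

(1 7 6 2)(3 9 5 4 8)

Start at 1 and follow images: 1 → 7 → 6 → 2 → 1, giving the cycle (1 7 6 2).
Continuing from each remaining unvisited element yields (1 7 6 2)(3 9 5 4 8).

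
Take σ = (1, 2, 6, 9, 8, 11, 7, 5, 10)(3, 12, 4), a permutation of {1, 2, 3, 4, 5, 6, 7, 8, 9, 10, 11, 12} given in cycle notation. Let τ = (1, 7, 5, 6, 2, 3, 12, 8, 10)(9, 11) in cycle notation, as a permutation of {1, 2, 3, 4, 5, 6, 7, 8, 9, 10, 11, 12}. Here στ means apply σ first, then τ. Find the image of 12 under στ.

4

(στ)(12) = τ(σ(12)). σ(12) = 4, then τ(4) = 4. So (στ)(12) = 4.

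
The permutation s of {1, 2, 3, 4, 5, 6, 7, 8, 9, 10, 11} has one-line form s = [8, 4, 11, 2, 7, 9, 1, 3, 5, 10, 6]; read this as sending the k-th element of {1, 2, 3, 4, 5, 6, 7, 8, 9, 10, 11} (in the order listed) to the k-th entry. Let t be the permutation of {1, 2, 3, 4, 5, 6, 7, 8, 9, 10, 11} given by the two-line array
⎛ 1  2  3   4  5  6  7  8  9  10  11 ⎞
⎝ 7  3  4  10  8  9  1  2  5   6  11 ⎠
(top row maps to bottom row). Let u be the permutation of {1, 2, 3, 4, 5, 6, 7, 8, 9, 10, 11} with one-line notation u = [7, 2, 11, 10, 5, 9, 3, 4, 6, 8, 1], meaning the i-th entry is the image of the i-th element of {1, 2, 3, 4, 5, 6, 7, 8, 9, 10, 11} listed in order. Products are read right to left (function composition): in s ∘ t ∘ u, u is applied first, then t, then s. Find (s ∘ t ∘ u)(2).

11

(s ∘ t ∘ u)(2) = s(t(u(2))). u(2) = 2, then t(2) = 3, then s(3) = 11, so the result is 11.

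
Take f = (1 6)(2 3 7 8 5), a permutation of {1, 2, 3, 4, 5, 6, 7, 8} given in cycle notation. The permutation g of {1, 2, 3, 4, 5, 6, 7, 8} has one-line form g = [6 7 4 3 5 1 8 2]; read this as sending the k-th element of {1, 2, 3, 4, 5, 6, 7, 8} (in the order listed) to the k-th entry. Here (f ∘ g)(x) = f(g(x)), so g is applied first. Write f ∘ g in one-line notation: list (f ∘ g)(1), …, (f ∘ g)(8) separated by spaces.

Chase each element through g then f: 1 → 6 → 1; 2 → 7 → 8; 3 → 4 → 4; 4 → 3 → 7; 5 → 5 → 2; 6 → 1 → 6; 7 → 8 → 5; 8 → 2 → 3.
So f ∘ g in one-line form is 1 8 4 7 2 6 5 3.

1 8 4 7 2 6 5 3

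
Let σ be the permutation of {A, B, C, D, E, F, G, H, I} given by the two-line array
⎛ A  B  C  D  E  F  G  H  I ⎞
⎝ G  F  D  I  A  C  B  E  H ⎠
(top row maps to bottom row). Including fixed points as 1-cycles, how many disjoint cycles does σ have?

1

The cycle decomposition is (A G B F C D I H E), which has 1 cycle (counting 1-cycles).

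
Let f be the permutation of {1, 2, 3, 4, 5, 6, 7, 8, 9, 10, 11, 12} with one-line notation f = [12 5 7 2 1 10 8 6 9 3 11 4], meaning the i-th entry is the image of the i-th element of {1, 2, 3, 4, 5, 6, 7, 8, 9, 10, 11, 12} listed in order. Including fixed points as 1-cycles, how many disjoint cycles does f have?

4

The cycle decomposition is (1, 12, 4, 2, 5)(3, 7, 8, 6, 10)(9)(11), which has 4 cycles (counting 1-cycles).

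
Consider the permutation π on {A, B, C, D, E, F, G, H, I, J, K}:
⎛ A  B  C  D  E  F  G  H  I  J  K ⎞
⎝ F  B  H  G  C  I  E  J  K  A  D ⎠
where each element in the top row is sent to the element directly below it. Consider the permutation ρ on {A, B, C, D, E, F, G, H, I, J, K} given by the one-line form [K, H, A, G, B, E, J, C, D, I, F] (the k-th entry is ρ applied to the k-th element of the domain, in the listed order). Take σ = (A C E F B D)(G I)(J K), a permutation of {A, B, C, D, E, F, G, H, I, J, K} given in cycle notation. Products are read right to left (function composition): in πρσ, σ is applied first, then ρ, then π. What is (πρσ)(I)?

Apply the permutations in order: σ(I) = G, then ρ(G) = J, then π(J) = A. So (πρσ)(I) = A.

A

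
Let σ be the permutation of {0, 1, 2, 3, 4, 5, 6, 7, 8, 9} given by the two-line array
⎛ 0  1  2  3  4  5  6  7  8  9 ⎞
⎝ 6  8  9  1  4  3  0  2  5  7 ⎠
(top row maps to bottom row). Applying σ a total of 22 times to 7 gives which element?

Tracing 7 → 2 → … returns to 7 after 3 steps, so 7 lies in a 3-cycle (2, 9, 7).
Since the cycle has length 3, σ^22 acts on it the same as σ^1 (22 mod 3 = 1).
Stepping 1 place around the cycle: 7 → 2.

2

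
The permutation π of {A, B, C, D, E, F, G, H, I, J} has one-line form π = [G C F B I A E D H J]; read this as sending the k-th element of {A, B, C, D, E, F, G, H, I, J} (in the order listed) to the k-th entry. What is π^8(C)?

Tracing C → F → … returns to C after 9 steps, so C lies in a 9-cycle (A G E I H D B C F).
Stepping 8 places around the cycle: C → F → A → G → E → I → H → D → B.

B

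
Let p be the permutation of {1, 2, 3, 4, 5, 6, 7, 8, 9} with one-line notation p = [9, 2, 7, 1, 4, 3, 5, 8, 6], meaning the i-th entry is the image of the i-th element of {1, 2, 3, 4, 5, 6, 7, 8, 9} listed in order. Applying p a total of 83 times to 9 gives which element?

Tracing 9 → 6 → … returns to 9 after 7 steps, so 9 lies in a 7-cycle (1, 9, 6, 3, 7, 5, 4).
Since the cycle has length 7, p^83 acts on it the same as p^6 (83 mod 7 = 6).
Advancing 6 steps from 9: 9 → 6 → 3 → 7 → 5 → 4 → 1.

1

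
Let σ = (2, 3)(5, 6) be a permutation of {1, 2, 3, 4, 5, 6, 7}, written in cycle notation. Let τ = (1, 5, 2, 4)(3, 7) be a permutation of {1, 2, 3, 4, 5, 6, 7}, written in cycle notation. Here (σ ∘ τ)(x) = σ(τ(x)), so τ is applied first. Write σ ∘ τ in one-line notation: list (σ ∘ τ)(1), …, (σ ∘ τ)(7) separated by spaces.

Chase each element through τ then σ: 1 → 5 → 6; 2 → 4 → 4; 3 → 7 → 7; 4 → 1 → 1; 5 → 2 → 3; 6 → 6 → 5; 7 → 3 → 2.
So σ ∘ τ in one-line form is 6 4 7 1 3 5 2.

6 4 7 1 3 5 2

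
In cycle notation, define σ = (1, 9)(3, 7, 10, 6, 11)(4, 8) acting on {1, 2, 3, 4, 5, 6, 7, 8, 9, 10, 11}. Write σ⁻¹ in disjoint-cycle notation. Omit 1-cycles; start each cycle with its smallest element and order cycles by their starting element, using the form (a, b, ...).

(1, 9)(3, 11, 6, 10, 7)(4, 8)

Inverting a permutation written in cycle notation just reverses the order within every cycle.
After reversing and putting each cycle's least element first, σ⁻¹ = (1, 9)(3, 11, 6, 10, 7)(4, 8).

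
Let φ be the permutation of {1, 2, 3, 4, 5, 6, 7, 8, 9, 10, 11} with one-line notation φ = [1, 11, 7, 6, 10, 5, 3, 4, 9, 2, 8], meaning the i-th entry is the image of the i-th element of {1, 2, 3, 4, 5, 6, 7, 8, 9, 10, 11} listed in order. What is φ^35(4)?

Tracing 4 → 6 → … returns to 4 after 7 steps, so 4 lies in a 7-cycle (2 11 8 4 6 5 10).
On a 7-cycle, φ^7 is the identity, so φ^35 = φ^0 there (35 ≡ 0 mod 7).
So φ^35(4) = 4.

4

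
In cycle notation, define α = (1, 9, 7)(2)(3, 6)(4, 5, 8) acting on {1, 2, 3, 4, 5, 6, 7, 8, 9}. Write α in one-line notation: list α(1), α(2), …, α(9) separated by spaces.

Image by image: 1→9, 2→2, 3→6, 4→5, 5→8, 6→3, 7→1, 8→4, 9→7.
Listing these in domain order gives 9 2 6 5 8 3 1 4 7.

9 2 6 5 8 3 1 4 7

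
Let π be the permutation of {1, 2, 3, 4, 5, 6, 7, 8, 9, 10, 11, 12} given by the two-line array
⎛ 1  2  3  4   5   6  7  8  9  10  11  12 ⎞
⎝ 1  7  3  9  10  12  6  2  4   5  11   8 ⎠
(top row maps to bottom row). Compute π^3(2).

12

Tracing 2 → 7 → … returns to 2 after 5 steps, so 2 lies in a 5-cycle (2 7 6 12 8).
Stepping 3 places around the cycle: 2 → 7 → 6 → 12.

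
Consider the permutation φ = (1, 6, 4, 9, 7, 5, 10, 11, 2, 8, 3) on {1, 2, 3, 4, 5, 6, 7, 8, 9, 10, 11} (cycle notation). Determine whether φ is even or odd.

even

The cycle lengths are 11.
A cycle of length ℓ contributes ℓ−1 transpositions, so φ is a product of 10 transpositions — even.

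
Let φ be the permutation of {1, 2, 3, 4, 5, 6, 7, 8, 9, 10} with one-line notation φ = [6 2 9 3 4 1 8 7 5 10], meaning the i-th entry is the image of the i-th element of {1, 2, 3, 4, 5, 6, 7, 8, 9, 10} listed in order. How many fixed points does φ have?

2

The fixed points (elements with φ(x) = x) are {2, 10}, so there are 2.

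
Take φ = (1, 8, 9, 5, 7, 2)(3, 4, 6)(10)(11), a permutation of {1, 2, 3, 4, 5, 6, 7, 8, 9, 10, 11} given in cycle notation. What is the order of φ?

6

The cycle type of φ is (6, 3, 1, 1).
The order is lcm(6, 3) = 6.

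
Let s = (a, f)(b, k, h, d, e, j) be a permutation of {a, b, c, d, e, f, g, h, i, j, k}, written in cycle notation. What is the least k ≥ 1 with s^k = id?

6

The cycle type of s is (6, 2, 1, 1, 1).
The order of s is the least common multiple of its cycle lengths: lcm(6, 2) = 6.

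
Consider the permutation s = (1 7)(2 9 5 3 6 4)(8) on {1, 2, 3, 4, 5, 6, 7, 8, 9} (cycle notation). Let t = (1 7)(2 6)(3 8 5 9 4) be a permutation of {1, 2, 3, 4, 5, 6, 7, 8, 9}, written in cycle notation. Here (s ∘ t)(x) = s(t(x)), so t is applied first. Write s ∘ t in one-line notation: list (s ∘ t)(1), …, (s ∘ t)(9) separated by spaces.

1 4 8 6 5 9 7 3 2

For each element, apply t then s: 1 → 7 → 1; 2 → 6 → 4; 3 → 8 → 8; 4 → 3 → 6; 5 → 9 → 5; 6 → 2 → 9; 7 → 1 → 7; 8 → 5 → 3; 9 → 4 → 2.
So s ∘ t in one-line form is 1 4 8 6 5 9 7 3 2.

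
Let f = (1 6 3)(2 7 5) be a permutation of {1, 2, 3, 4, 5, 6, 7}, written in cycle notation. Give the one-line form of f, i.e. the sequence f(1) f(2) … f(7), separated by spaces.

Image by image: 1→6, 2→7, 3→1, 4→4, 5→2, 6→3, 7→5.
Listing these in domain order gives 6 7 1 4 2 3 5.

6 7 1 4 2 3 5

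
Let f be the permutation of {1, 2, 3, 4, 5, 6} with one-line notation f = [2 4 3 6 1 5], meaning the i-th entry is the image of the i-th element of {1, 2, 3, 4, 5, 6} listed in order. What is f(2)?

4

2 is element number 2 of the domain, and entry number 2 of the one-line form is 4, so f(2) = 4.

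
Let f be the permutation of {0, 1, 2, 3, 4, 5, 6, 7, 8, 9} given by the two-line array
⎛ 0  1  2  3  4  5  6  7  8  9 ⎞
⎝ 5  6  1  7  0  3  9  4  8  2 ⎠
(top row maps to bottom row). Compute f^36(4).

0

Tracing 4 → 0 → … returns to 4 after 5 steps, so 4 lies in a 5-cycle (0, 5, 3, 7, 4).
Since the cycle has length 5, f^36 acts on it the same as f^1 (36 mod 5 = 1).
Advancing 1 step from 4: 4 → 0.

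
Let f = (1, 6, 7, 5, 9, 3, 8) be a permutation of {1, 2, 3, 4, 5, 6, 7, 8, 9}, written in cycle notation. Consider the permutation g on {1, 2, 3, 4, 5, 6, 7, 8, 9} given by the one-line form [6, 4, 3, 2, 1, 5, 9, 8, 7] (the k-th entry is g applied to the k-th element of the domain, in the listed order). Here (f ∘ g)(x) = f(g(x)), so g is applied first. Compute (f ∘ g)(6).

9

First apply g: g(6) = 5, then f(5) = 9. Thus (f ∘ g)(6) = 9.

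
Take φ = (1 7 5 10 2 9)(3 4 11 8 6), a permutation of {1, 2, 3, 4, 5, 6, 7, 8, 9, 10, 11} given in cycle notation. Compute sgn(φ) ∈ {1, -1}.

The cycle lengths are 6, 5.
A cycle is odd iff its length is even; φ has 1 even-length cycle, so sgn(φ) = (−1)^1 and φ is odd.

-1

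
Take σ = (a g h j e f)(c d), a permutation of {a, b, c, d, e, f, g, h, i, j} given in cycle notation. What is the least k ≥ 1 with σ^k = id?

The disjoint cycles have lengths 6, 2, 1, 1.
Since disjoint cycles commute, ord(σ) = lcm(6, 2) = 6.

6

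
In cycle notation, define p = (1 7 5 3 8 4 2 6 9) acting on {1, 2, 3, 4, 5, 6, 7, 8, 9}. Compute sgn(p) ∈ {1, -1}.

The cycle lengths are 9.
A cycle of length ℓ contributes ℓ−1 transpositions, so p is a product of 8 transpositions — even.

1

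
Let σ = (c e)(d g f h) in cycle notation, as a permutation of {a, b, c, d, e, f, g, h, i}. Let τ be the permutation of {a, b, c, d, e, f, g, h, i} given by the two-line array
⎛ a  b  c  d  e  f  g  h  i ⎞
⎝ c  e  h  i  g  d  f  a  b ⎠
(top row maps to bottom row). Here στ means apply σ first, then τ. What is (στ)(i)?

First apply σ: σ(i) = i, then τ(i) = b. Thus (στ)(i) = b.

b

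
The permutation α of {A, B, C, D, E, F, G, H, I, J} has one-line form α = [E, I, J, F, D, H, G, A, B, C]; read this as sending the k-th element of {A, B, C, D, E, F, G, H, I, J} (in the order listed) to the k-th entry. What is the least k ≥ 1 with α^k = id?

Writing α as disjoint cycles, the cycle lengths are 5, 2, 2, 1.
The order is lcm(5, 2, 2) = 10.

10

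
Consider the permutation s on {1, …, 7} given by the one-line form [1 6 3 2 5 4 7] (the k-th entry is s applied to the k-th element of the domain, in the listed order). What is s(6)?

4

6 is element number 6 of the domain, and entry number 6 of the one-line form is 4, so s(6) = 4.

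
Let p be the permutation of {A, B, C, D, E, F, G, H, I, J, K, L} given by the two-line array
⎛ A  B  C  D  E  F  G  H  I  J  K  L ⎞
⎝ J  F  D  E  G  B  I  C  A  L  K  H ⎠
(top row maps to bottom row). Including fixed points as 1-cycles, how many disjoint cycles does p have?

The cycle decomposition is (A J L H C D E G I)(B F)(K), which has 3 cycles (counting 1-cycles).

3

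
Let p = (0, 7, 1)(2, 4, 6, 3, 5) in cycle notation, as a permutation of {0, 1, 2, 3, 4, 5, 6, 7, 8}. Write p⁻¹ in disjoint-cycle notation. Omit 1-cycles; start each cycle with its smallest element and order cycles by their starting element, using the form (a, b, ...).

The inverse reverses each cycle.
Reversing each cycle of p and rotating so the smallest element leads gives (0, 1, 7)(2, 5, 3, 6, 4).

(0, 1, 7)(2, 5, 3, 6, 4)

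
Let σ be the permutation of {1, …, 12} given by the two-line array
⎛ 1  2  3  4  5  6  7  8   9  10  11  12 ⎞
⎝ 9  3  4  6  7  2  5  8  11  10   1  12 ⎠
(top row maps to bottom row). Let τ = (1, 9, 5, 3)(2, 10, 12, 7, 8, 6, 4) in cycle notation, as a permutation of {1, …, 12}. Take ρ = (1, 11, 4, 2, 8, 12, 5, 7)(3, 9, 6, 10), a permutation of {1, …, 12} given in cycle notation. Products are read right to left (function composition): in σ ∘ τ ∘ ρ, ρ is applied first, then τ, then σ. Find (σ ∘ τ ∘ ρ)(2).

Chase 2: ρ(2) = 8; τ(8) = 6; σ(6) = 2. Hence (σ ∘ τ ∘ ρ)(2) = 2.

2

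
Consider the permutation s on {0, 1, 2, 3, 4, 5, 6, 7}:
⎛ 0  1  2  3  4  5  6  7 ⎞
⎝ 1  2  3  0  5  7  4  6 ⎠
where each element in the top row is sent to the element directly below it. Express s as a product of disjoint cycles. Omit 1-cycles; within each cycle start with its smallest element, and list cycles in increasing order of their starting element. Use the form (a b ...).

Iterating s from 0 gives 0 → 1 → 2 → 3 → 0; that is the 4-cycle (0 1 2 3).
Repeating from the next unused element and collecting all non-trivial cycles gives (0 1 2 3)(4 5 7 6).

(0 1 2 3)(4 5 7 6)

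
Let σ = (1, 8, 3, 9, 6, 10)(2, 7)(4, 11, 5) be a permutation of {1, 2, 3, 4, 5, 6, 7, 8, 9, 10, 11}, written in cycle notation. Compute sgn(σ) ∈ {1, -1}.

The cycle lengths are 6, 3, 2.
A cycle is odd iff its length is even; σ has 2 even-length cycles, so sgn(σ) = (−1)^2 and σ is even.

1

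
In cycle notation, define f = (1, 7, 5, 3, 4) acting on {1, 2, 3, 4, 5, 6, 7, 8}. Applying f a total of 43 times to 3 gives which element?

7

3 lies in the 5-cycle (1, 7, 5, 3, 4).
On a 5-cycle, f^5 is the identity, so f^43 = f^3 there (43 ≡ 3 mod 5).
Stepping 3 places around the cycle: 3 → 4 → 1 → 7.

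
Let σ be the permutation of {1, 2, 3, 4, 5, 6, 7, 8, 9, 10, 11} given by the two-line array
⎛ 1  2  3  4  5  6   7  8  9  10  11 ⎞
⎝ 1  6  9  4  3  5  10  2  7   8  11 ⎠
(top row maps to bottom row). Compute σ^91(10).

6

Tracing 10 → 8 → … returns to 10 after 8 steps, so 10 lies in an 8-cycle (2 6 5 3 9 7 10 8).
On an 8-cycle, σ^8 is the identity, so σ^91 = σ^3 there (91 ≡ 3 mod 8).
Stepping 3 places around the cycle: 10 → 8 → 2 → 6.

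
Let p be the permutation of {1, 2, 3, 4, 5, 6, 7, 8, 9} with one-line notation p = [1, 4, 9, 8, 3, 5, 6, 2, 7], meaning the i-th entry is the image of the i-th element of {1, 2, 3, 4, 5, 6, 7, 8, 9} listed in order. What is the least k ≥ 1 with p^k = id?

Decomposing into disjoint cycles gives cycle lengths 5, 3, 1.
The order is lcm(5, 3) = 15.

15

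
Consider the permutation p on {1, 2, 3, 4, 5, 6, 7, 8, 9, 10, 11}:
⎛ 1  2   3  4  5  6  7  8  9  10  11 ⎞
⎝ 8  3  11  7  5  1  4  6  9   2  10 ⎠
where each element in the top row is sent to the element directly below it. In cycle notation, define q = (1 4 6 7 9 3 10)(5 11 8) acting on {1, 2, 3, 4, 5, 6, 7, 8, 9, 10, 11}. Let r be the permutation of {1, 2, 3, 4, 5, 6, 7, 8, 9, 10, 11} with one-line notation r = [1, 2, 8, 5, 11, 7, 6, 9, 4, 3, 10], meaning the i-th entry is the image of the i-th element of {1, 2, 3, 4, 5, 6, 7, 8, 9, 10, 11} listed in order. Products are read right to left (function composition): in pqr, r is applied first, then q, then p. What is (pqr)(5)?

6

Apply the permutations in order: r(5) = 11, then q(11) = 8, then p(8) = 6. So (pqr)(5) = 6.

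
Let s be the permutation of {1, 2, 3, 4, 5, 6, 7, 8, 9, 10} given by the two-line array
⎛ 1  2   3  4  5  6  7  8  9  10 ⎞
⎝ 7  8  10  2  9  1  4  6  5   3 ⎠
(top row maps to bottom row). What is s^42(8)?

8

Tracing 8 → 6 → … returns to 8 after 6 steps, so 8 lies in a 6-cycle (1, 7, 4, 2, 8, 6).
Powers repeat with period 6 on this cycle, and 42 mod 6 = 0, so s^42(8) = s^0(8).
So s^42(8) = 8.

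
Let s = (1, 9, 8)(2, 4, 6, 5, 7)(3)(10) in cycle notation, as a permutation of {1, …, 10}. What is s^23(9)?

9 lies in the 3-cycle (1, 9, 8).
Since the cycle has length 3, s^23 acts on it the same as s^2 (23 mod 3 = 2).
Advancing 2 steps from 9: 9 → 8 → 1.

1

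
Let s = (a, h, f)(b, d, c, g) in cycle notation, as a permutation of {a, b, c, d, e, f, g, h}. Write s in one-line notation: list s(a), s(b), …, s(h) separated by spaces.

Image by image: a↦h, b↦d, c↦g, d↦c, e↦e, f↦a, g↦b, h↦f.
So the one-line form is h d g c e a b f.

h d g c e a b f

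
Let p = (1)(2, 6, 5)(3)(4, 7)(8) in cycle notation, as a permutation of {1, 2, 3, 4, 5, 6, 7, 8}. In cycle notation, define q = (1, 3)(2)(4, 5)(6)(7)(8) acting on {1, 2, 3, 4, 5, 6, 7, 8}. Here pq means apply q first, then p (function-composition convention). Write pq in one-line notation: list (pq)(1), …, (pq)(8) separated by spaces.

For each element, apply q then p: 1 → 3 → 3; 2 → 2 → 6; 3 → 1 → 1; 4 → 5 → 2; 5 → 4 → 7; 6 → 6 → 5; 7 → 7 → 4; 8 → 8 → 8.
So pq in one-line form is 3 6 1 2 7 5 4 8.

3 6 1 2 7 5 4 8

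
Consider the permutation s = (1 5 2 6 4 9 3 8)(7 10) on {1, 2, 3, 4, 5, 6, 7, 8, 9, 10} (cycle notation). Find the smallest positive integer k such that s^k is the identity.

8

The cycle type of s is (8, 2).
The order of s is the least common multiple of its cycle lengths: lcm(8, 2) = 8.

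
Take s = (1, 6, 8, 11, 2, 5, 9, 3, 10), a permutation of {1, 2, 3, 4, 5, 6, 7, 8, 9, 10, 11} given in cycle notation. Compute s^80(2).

2 lies in the 9-cycle (1, 6, 8, 11, 2, 5, 9, 3, 10).
Powers repeat with period 9 on this cycle, and 80 mod 9 = 8, so s^80(2) = s^8(2).
Stepping 8 places around the cycle: 2 → 5 → 9 → 3 → 10 → 1 → 6 → 8 → 11.

11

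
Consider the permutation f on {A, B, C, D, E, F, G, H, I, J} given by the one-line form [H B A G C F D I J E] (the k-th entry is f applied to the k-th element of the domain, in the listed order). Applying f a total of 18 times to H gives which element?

H

Tracing H → I → … returns to H after 6 steps, so H lies in a 6-cycle (A H I J E C).
On a 6-cycle, f^6 is the identity, so f^18 = f^0 there (18 ≡ 0 mod 6).
So f^18(H) = H.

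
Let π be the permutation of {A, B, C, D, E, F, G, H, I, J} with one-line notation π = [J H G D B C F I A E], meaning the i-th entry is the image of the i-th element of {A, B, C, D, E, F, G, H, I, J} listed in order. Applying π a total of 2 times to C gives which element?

Tracing C → G → … returns to C after 3 steps, so C lies in a 3-cycle (C G F).
Advancing 2 steps from C: C → G → F.

F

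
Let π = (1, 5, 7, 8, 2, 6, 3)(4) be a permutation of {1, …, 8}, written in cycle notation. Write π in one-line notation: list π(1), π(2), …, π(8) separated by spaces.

5 6 1 4 7 3 8 2

Reading each image from the cycles: 1→5, 2→6, 3→1, 4→4, 5→7, 6→3, 7→8, 8→2.
Listing these in domain order gives 5 6 1 4 7 3 8 2.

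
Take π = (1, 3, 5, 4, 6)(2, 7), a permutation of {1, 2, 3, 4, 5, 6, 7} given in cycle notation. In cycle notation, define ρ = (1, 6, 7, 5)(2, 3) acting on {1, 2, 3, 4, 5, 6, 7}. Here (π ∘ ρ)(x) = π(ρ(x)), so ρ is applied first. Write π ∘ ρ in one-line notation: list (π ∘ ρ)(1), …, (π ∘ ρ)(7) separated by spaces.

1 5 7 6 3 2 4

For each element, apply ρ then π: 1 → 6 → 1; 2 → 3 → 5; 3 → 2 → 7; 4 → 4 → 6; 5 → 1 → 3; 6 → 7 → 2; 7 → 5 → 4.
So π ∘ ρ in one-line form is 1 5 7 6 3 2 4.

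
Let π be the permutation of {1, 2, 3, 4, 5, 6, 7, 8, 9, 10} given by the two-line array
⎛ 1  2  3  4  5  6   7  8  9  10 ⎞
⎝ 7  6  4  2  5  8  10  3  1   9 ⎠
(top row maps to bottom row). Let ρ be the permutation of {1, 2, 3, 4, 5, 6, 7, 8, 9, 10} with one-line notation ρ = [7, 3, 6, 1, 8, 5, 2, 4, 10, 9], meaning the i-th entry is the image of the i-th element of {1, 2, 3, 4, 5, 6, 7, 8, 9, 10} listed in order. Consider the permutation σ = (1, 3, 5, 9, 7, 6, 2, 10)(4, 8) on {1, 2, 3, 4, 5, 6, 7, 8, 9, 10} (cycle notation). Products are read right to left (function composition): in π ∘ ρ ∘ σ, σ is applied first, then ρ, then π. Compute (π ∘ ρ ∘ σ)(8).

(π ∘ ρ ∘ σ)(8) = π(ρ(σ(8))). σ(8) = 4, then ρ(4) = 1, then π(1) = 7, so the result is 7.

7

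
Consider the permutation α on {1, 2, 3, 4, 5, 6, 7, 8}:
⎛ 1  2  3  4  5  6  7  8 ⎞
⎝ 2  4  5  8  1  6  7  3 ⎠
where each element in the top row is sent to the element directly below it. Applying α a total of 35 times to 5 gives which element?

Tracing 5 → 1 → … returns to 5 after 6 steps, so 5 lies in a 6-cycle (1, 2, 4, 8, 3, 5).
Since the cycle has length 6, α^35 acts on it the same as α^5 (35 mod 6 = 5).
Advancing 5 steps from 5: 5 → 1 → 2 → 4 → 8 → 3.

3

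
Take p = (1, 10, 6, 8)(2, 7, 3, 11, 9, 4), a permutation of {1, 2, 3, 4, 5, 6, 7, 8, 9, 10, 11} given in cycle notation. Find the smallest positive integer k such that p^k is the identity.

12

The disjoint cycles have lengths 6, 4, 1.
The order is lcm(6, 4) = 12.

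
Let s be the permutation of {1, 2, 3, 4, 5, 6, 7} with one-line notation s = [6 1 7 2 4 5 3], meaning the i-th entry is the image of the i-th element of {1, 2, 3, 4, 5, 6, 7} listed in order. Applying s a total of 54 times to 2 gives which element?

4

Tracing 2 → 1 → … returns to 2 after 5 steps, so 2 lies in a 5-cycle (1, 6, 5, 4, 2).
Since the cycle has length 5, s^54 acts on it the same as s^4 (54 mod 5 = 4).
Advancing 4 steps from 2: 2 → 1 → 6 → 5 → 4.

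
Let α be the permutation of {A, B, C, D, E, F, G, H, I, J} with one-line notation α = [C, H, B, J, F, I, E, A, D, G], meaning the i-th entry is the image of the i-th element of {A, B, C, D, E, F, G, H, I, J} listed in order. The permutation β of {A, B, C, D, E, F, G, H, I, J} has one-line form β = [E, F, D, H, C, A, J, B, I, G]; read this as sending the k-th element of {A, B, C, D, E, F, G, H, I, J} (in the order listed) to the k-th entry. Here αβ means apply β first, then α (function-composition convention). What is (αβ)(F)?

C

(αβ)(F) = α(β(F)). β(F) = A, then α(A) = C. So (αβ)(F) = C.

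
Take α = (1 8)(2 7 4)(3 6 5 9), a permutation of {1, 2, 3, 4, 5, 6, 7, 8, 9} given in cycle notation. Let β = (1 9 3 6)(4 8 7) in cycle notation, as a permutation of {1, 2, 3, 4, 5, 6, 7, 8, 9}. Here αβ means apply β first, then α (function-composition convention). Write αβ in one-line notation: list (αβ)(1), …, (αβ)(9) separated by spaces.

3 7 5 1 9 8 2 4 6

Chase each element through β then α: 1 → 9 → 3; 2 → 2 → 7; 3 → 6 → 5; 4 → 8 → 1; 5 → 5 → 9; 6 → 1 → 8; 7 → 4 → 2; 8 → 7 → 4; 9 → 3 → 6.
Collecting the images, αβ = [3 7 5 1 9 8 2 4 6].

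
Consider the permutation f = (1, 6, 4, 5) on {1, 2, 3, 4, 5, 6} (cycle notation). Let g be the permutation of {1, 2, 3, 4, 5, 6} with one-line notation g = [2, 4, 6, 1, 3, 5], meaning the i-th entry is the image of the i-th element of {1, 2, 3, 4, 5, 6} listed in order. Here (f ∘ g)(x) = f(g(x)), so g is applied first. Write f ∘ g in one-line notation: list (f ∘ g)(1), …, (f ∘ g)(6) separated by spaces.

(f ∘ g)(x) = f(g(x)). Computing each image: f(g(1)) = f(2) = 2, f(g(2)) = f(4) = 5, f(g(3)) = f(6) = 4, f(g(4)) = f(1) = 6, f(g(5)) = f(3) = 3, f(g(6)) = f(5) = 1.
Hence f ∘ g = [2 5 4 6 3 1].

2 5 4 6 3 1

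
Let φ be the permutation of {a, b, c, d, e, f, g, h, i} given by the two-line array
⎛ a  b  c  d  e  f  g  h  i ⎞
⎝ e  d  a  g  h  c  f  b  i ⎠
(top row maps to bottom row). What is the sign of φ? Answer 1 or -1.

-1

In disjoint-cycle form the cycle lengths are 8, 1.
A cycle is odd iff its length is even; φ has 1 even-length cycle, so sgn(φ) = (−1)^1 and φ is odd.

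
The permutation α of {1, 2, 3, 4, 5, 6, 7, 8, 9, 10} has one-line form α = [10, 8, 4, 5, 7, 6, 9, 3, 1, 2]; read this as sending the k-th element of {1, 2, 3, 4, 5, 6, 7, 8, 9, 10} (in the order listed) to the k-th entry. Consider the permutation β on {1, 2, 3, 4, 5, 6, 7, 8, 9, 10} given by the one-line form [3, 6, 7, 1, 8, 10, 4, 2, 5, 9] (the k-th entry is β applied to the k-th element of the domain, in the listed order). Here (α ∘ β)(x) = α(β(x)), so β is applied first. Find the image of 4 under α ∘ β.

10

β(4) = 1, then α(1) = 10; composing gives (α ∘ β)(4) = 10.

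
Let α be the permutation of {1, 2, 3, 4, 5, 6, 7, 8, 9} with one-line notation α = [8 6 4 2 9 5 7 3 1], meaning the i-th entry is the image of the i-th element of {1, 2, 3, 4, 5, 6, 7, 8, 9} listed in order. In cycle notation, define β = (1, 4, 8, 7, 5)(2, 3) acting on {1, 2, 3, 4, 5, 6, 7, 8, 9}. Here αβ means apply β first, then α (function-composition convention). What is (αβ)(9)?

1

First apply β: β(9) = 9, then α(9) = 1. Thus (αβ)(9) = 1.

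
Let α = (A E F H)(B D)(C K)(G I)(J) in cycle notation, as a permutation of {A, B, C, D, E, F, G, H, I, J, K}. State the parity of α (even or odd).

The cycle lengths are 4, 2, 2, 2, 1.
A cycle of length ℓ contributes ℓ−1 transpositions, so α is a product of 3 + 1 + 1 + 1 = 6 transpositions — even.

even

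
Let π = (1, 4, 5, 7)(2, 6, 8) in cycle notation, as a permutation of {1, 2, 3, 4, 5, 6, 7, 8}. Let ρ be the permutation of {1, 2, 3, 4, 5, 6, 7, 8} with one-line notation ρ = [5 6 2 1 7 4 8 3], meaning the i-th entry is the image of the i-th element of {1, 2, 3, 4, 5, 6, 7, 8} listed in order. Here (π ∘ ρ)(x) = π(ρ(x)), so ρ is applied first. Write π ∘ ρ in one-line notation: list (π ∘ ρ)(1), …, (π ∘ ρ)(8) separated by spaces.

7 8 6 4 1 5 2 3

Chase each element through ρ then π: 1 → 5 → 7; 2 → 6 → 8; 3 → 2 → 6; 4 → 1 → 4; 5 → 7 → 1; 6 → 4 → 5; 7 → 8 → 2; 8 → 3 → 3.
So π ∘ ρ in one-line form is 7 8 6 4 1 5 2 3.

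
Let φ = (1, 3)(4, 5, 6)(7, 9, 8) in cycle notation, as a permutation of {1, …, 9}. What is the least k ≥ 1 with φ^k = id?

The disjoint cycles have lengths 3, 3, 2, 1.
The order of φ is the least common multiple of its cycle lengths: lcm(3, 3, 2) = 6.

6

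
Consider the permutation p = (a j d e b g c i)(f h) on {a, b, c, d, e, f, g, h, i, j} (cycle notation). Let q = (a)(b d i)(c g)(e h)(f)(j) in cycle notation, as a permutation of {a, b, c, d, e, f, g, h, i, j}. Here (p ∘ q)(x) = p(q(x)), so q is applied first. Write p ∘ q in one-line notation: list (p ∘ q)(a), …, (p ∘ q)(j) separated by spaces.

Chase each element through q then p: a → a → j; b → d → e; c → g → c; d → i → a; e → h → f; f → f → h; g → c → i; h → e → b; i → b → g; j → j → d.
So p ∘ q in one-line form is j e c a f h i b g d.

j e c a f h i b g d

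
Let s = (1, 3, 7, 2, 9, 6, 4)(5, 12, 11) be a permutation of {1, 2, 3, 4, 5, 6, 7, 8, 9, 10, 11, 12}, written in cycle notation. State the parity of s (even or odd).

even

The cycle lengths are 7, 3, 1, 1.
A cycle of length ℓ contributes ℓ−1 transpositions, so s is a product of 6 + 2 = 8 transpositions — even.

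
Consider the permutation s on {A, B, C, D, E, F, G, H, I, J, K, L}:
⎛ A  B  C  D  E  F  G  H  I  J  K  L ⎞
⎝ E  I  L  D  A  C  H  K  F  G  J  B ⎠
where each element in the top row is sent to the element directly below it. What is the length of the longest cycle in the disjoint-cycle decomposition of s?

Decomposing into disjoint cycles gives (A E)(B I F C L)(G H K J); the longest has length 5.

5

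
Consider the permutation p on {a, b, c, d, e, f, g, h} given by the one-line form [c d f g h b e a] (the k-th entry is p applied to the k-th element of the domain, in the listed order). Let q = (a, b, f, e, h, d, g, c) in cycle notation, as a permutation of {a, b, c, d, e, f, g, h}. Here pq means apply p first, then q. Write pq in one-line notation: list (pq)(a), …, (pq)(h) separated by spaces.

(pq)(x) = q(p(x)). Computing each image: q(p(a)) = q(c) = a, q(p(b)) = q(d) = g, q(p(c)) = q(f) = e, q(p(d)) = q(g) = c, q(p(e)) = q(h) = d, q(p(f)) = q(b) = f, q(p(g)) = q(e) = h, q(p(h)) = q(a) = b.
Hence pq = [a g e c d f h b].

a g e c d f h b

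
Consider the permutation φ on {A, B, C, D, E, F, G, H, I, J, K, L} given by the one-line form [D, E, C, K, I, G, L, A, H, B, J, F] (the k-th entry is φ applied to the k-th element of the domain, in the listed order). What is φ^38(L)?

G

Tracing L → F → … returns to L after 3 steps, so L lies in a 3-cycle (F, G, L).
On a 3-cycle, φ^3 is the identity, so φ^38 = φ^2 there (38 ≡ 2 mod 3).
Stepping 2 places around the cycle: L → F → G.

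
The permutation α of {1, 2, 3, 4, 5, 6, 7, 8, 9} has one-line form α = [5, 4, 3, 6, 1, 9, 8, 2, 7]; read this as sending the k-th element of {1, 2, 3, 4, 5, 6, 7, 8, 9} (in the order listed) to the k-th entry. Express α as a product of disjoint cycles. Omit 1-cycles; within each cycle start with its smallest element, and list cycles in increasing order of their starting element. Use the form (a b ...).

(1 5)(2 4 6 9 7 8)

Start at 1 and follow images: 1 → 5 → 1, giving the cycle (1 5).
Continuing from each remaining unvisited element yields (1 5)(2 4 6 9 7 8).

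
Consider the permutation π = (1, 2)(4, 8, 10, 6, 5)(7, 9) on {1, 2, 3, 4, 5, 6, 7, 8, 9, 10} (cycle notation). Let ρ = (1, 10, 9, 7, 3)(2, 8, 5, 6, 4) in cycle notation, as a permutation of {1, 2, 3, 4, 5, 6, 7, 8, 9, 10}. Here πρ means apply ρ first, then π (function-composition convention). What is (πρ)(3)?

ρ(3) = 1, then π(1) = 2; composing gives (πρ)(3) = 2.

2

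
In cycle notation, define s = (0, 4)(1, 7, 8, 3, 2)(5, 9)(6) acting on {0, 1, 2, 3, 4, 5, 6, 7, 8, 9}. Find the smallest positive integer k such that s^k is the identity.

The disjoint cycles have lengths 5, 2, 2, 1.
The order is lcm(5, 2, 2) = 10.

10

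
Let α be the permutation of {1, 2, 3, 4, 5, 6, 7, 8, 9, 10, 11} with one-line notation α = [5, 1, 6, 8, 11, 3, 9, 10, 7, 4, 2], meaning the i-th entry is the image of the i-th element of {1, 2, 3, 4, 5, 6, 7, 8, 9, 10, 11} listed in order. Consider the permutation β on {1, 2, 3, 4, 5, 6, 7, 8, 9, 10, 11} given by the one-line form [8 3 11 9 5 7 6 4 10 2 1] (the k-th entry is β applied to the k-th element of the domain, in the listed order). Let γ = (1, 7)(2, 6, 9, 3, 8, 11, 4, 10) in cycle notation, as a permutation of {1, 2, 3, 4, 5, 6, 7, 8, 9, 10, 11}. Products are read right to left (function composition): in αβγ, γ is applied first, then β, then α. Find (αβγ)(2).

9

(αβγ)(2) = α(β(γ(2))). γ(2) = 6, then β(6) = 7, then α(7) = 9, so the result is 9.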